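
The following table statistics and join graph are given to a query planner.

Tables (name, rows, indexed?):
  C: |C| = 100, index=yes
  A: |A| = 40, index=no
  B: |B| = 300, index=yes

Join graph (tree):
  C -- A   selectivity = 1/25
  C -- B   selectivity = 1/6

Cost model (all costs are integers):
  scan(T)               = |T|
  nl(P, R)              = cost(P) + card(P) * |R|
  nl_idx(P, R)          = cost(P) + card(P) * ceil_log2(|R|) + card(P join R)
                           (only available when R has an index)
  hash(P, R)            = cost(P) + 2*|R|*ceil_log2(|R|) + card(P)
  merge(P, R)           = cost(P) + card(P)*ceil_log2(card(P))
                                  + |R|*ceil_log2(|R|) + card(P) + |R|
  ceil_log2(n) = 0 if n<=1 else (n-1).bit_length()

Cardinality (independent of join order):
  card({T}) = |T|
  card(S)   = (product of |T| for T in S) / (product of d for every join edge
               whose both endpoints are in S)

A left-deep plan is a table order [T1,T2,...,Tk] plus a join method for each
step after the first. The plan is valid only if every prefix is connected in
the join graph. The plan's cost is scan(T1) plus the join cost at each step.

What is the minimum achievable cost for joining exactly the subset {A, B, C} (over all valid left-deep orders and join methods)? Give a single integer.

4920

Selinger DP over subsets of {A,B,C}:
  {C}: scan cost=100, card=100
  {A}: scan cost=40, card=40
  {B}: scan cost=300, card=300
  {AC}: card=160; try (C,nl_idx)→480, (A,hash)→680, (C,merge)→1120, (A,merge)→1180, (C,hash)→1480, (C,nl)→4040 …(+1); best=480 via (C,nl_idx)
  {BC}: card=5000; try (C,hash)→2000, (B,merge)→3900, (C,merge)→4100, (B,hash)→5600, (B,nl_idx)→6000, (C,nl_idx)→7400 …(+2); best=2000 via (C,hash)
  {ABC}: card=8000; try (B,merge)→4920, (B,hash)→6040, (A,hash)→7480, (B,nl_idx)→9920, (B,nl)→48480, (A,merge)→72280 …(+1); best=4920 via (B,merge)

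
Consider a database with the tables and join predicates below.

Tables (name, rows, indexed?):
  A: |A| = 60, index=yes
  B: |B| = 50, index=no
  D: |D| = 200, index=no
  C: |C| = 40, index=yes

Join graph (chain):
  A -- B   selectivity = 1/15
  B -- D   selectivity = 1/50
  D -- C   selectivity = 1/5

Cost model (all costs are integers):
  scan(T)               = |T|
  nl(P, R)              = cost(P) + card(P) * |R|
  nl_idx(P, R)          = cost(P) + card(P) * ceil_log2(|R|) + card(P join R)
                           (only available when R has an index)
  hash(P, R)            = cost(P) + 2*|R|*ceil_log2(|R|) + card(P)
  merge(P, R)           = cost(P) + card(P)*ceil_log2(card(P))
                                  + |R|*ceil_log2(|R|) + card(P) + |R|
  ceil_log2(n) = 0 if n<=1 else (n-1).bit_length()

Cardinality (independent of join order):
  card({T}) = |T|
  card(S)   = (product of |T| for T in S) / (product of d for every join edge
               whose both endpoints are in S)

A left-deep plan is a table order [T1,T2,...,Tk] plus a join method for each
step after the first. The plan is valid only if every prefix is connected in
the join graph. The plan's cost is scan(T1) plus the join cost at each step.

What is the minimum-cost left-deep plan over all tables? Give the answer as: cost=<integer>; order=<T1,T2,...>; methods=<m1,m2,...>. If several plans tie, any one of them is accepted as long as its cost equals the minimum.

cost=3200; order=D,B,A,C; methods=hash,hash,hash

Selinger DP (subsets sized 1..n):
  {A}: scan cost=60, card=60
  {B}: scan cost=50, card=50
  {D}: scan cost=200, card=200
  {C}: scan cost=40, card=40
  {AB}: card=200; try (A,nl_idx)→550, (B,hash)→720, (A,hash)→820, (A,merge)→820, (B,merge)→830, (A,nl)→3050 …(+1); best=550 via (A,nl_idx)
  {BD}: card=200; try (B,hash)→1000, (D,merge)→2200, (B,merge)→2350, (D,hash)→3300, (D,nl)→10050, (B,nl)→10200; best=1000 via (B,hash)
  {CD}: card=1600; try (C,hash)→880, (D,merge)→2120, (C,merge)→2280, (C,nl_idx)→3000, (D,hash)→3280, (D,nl)→8040 …(+1); best=880 via (C,hash)
  {ABD}: card=800; try (A,hash)→1920, (A,nl_idx)→3000, (A,merge)→3220, (D,hash)→3950, (D,merge)→4150, (A,nl)→13000 …(+1); best=1920 via (A,hash)
  {BCD}: card=1600; try (C,hash)→1680, (C,merge)→3080, (B,hash)→3080, (C,nl_idx)→3800, (C,nl)→9000, (B,merge)→20430 …(+1); best=1680 via (C,hash)
  {ABCD}: card=6400; try (C,hash)→3200, (A,hash)→4000, (C,merge)→11000, (C,nl_idx)→13120, (A,nl_idx)→17680, (A,merge)→21300 …(+2); best=3200 via (C,hash)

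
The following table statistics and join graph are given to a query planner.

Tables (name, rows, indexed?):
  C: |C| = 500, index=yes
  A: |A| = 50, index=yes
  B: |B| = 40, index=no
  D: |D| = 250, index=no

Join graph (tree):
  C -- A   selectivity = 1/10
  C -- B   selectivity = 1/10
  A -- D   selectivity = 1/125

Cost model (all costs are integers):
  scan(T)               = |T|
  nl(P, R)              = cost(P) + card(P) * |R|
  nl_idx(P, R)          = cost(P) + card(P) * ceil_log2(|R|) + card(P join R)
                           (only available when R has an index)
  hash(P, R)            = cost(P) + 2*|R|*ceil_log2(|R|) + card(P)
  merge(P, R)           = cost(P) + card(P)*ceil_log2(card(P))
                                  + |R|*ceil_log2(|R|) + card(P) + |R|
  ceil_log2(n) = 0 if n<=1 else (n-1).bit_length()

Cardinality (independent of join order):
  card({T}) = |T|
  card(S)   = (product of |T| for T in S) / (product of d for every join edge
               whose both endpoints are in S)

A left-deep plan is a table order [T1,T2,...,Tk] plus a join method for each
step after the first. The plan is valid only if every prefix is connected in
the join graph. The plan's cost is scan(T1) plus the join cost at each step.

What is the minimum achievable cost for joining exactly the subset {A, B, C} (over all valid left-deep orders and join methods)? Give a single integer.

4080

Selinger DP over subsets of {A,B,C}:
  {C}: scan cost=500, card=500
  {A}: scan cost=50, card=50
  {B}: scan cost=40, card=40
  {AC}: card=2500; try (A,hash)→1600, (C,nl_idx)→3000, (C,merge)→5400, (A,merge)→5850, (A,nl_idx)→6000, (C,hash)→9100 …(+2); best=1600 via (A,hash)
  {BC}: card=2000; try (B,hash)→1480, (C,nl_idx)→2400, (C,merge)→5320, (B,merge)→5780, (C,hash)→9080, (C,nl)→20040 …(+1); best=1480 via (B,hash)
  {ABC}: card=10000; try (A,hash)→4080, (B,hash)→4580, (A,nl_idx)→23480, (A,merge)→25830, (B,merge)→34380, (A,nl)→101480 …(+1); best=4080 via (A,hash)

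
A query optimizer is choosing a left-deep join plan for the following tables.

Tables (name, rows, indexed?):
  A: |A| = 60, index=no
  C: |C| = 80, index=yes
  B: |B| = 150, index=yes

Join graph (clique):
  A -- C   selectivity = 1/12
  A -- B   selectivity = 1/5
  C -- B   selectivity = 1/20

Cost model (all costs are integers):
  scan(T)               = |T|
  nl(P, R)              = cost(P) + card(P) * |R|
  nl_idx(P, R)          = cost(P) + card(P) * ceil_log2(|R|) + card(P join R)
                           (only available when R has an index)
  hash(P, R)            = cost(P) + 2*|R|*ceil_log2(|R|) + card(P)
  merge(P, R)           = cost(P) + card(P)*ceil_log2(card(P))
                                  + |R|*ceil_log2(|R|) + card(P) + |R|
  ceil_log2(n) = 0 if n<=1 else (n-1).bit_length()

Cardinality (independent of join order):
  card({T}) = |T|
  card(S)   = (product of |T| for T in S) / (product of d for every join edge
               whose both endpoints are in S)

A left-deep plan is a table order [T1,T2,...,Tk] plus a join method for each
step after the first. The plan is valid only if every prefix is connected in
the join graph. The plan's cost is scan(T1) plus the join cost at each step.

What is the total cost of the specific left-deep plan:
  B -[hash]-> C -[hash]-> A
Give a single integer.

2740

step 1: scan B: cost=150, card=150
step 2: join C via hash
    card(P join C) = 150*80/(20) = 600
    cost = 150 + 2*80*7 + 150 = 1420
step 3: join A via hash
    card(P join A) = 600*60/(12*5) = 600
    cost = 1420 + 2*60*6 + 600 = 2740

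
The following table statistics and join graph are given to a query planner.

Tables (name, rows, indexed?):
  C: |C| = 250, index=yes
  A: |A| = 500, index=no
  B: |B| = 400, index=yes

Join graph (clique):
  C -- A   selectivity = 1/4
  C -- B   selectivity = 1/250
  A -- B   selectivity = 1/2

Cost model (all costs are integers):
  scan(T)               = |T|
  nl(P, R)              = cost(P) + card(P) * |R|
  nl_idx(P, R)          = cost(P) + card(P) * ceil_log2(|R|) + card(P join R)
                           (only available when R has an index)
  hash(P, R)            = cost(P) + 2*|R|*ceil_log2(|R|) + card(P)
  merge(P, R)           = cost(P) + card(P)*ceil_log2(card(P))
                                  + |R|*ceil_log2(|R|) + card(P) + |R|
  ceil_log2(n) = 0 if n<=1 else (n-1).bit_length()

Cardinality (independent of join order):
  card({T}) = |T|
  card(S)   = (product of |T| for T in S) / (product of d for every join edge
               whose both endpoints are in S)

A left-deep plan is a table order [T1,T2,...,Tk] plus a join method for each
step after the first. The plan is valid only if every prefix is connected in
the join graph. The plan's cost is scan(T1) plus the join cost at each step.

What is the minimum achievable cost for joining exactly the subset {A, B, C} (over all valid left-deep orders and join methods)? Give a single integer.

Selinger DP over subsets of {A,B,C}:
  {C}: scan cost=250, card=250
  {A}: scan cost=500, card=500
  {B}: scan cost=400, card=400
  {AC}: card=31250; try (C,hash)→5000, (A,merge)→7500, (C,merge)→7750, (A,hash)→9500, (C,nl_idx)→35750, (A,nl)→125250 …(+1); best=5000 via (C,hash)
  {BC}: card=400; try (B,nl_idx)→2900, (C,nl_idx)→4000, (C,hash)→4800, (B,merge)→6500, (C,merge)→6650, (B,hash)→7700 …(+2); best=2900 via (B,nl_idx)
  {AB}: card=100000; try (B,hash)→8200, (A,merge)→9400, (B,merge)→9500, (A,hash)→9800, (B,nl_idx)→105000, (A,nl)→200400 …(+1); best=8200 via (B,hash)
  {ABC}: card=25000; try (A,merge)→11900, (A,hash)→12300, (B,hash)→43450, (C,hash)→112200, (A,nl)→202900, (B,nl_idx)→311250 …(+5); best=11900 via (A,merge)

11900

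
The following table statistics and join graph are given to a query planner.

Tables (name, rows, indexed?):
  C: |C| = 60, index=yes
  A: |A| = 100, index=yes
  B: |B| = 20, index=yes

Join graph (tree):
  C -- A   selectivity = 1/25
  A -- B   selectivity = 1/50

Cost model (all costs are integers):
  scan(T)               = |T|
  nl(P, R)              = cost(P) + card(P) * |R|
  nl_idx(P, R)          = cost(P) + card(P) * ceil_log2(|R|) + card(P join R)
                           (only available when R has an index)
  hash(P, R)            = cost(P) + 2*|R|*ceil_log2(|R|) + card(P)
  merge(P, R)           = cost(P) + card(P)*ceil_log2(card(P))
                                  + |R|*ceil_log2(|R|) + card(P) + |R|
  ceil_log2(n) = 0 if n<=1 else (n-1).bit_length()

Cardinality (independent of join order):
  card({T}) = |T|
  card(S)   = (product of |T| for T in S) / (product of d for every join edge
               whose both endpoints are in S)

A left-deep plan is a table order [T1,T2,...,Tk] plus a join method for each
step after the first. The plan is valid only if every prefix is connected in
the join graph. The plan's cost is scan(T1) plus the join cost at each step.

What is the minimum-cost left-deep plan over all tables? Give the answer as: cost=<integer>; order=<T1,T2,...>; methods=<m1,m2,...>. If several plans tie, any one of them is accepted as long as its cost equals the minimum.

cost=536; order=B,A,C; methods=nl_idx,nl_idx

Selinger DP (subsets sized 1..n):
  {C}: scan cost=60, card=60
  {A}: scan cost=100, card=100
  {B}: scan cost=20, card=20
  {AC}: card=240; try (A,nl_idx)→720, (C,hash)→920, (C,nl_idx)→940, (A,merge)→1280, (C,merge)→1320, (A,hash)→1520 …(+2); best=720 via (A,nl_idx)
  {AB}: card=40; try (A,nl_idx)→200, (B,hash)→400, (B,nl_idx)→640, (A,merge)→940, (B,merge)→1020, (A,hash)→1440 …(+2); best=200 via (A,nl_idx)
  {ABC}: card=96; try (C,nl_idx)→536, (C,merge)→900, (C,hash)→960, (B,hash)→1160, (B,nl_idx)→2016, (C,nl)→2600 …(+2); best=536 via (C,nl_idx)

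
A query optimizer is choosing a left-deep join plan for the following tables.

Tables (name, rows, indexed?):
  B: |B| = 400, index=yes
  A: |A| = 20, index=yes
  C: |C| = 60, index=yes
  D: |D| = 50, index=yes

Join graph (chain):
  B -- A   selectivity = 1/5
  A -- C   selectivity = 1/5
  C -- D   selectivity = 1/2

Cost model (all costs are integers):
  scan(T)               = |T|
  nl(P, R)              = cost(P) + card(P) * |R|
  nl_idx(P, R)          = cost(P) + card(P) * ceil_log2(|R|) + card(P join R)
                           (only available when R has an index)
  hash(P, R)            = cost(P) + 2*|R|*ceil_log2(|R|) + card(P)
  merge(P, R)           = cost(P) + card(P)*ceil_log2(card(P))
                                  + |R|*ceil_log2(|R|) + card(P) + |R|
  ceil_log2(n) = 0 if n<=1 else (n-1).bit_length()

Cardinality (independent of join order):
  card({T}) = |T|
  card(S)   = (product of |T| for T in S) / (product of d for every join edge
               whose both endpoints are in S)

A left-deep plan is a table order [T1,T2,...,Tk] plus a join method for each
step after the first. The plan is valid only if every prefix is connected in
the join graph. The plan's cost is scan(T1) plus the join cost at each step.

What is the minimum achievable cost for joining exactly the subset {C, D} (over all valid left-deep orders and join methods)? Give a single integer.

Selinger DP over subsets of {C,D}:
  {C}: scan cost=60, card=60
  {D}: scan cost=50, card=50
  {CD}: card=1500; try (D,hash)→720, (C,hash)→820, (C,merge)→820, (D,merge)→830, (C,nl_idx)→1850, (D,nl_idx)→1920 …(+2); best=720 via (D,hash)

720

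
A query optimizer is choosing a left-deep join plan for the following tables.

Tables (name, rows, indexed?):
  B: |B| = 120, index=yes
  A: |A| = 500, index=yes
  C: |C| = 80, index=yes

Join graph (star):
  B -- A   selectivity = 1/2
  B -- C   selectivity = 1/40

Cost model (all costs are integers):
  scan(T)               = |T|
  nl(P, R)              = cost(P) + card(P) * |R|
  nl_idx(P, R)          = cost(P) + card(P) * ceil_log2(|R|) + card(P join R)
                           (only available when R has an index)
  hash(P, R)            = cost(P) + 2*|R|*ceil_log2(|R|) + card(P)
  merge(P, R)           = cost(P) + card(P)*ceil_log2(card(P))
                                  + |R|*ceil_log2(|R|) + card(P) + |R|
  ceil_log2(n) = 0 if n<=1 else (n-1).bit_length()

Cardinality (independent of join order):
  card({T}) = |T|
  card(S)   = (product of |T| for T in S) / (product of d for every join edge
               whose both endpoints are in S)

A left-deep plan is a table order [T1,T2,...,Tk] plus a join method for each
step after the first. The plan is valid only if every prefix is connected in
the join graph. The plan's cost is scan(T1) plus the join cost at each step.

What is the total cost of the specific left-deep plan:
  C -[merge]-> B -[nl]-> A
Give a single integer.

121680

step 1: scan C: cost=80, card=80
step 2: join B via merge
    card(P join B) = 80*120/(40) = 240
    cost = 80 + 80*7 + 120*7 + 80 + 120 = 1680
step 3: join A via nl
    card(P join A) = 240*500/(2) = 60000
    cost = 1680 + 240*500 = 121680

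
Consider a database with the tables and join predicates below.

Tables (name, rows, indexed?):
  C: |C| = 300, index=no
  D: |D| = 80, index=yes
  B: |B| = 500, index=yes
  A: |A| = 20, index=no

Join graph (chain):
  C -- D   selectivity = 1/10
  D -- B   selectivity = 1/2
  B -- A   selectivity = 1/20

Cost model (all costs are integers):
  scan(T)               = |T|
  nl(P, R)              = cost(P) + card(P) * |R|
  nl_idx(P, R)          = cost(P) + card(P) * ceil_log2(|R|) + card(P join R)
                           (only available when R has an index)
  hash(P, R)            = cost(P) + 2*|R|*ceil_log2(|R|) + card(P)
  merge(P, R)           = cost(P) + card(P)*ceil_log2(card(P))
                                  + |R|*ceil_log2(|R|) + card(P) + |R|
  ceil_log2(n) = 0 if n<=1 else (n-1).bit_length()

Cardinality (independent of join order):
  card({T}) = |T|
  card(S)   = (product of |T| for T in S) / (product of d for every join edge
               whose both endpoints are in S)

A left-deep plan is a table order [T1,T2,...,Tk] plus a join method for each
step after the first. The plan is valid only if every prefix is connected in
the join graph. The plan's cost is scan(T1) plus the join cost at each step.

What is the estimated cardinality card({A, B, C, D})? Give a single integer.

Tables in S: A(20), B(500), C(300), D(80)
Edges inside S: C-D(d=10), D-B(d=2), B-A(d=20)
numerator = 20 * 500 * 300 * 80 = 240000000
denominator = 10 * 2 * 20 = 400
card(S) = 240000000 / 400 = 600000

600000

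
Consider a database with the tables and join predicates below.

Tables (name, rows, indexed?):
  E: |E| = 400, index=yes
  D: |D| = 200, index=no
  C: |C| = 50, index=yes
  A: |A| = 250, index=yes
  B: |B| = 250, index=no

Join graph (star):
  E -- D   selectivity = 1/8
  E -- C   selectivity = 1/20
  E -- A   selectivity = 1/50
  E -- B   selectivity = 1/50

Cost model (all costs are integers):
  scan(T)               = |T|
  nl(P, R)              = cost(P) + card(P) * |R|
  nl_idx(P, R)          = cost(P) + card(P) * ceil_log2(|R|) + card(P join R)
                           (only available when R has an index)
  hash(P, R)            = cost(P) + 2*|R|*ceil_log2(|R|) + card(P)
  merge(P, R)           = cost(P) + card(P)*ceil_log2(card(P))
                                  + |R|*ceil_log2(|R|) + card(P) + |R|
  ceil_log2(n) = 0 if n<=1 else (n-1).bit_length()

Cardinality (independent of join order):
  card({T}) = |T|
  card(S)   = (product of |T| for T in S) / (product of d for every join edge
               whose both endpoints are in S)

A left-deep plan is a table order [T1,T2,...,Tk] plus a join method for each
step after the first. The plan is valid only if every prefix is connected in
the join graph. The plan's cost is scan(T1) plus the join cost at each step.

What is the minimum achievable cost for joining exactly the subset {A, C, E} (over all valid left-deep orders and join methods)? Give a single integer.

6400

Selinger DP over subsets of {A,C,E}:
  {E}: scan cost=400, card=400
  {C}: scan cost=50, card=50
  {A}: scan cost=250, card=250
  {CE}: card=1000; try (C,hash)→1400, (E,nl_idx)→1500, (C,nl_idx)→3800, (E,merge)→4400, (C,merge)→4750, (E,hash)→7300 …(+2); best=1400 via (C,hash)
  {AE}: card=2000; try (E,nl_idx)→4500, (A,hash)→4800, (A,nl_idx)→5600, (E,merge)→6500, (A,merge)→6650, (E,hash)→7700 …(+2); best=4500 via (E,nl_idx)
  {ACE}: card=5000; try (A,hash)→6400, (C,hash)→7100, (A,nl_idx)→14400, (A,merge)→14650, (C,nl_idx)→21500, (C,merge)→28850 …(+2); best=6400 via (A,hash)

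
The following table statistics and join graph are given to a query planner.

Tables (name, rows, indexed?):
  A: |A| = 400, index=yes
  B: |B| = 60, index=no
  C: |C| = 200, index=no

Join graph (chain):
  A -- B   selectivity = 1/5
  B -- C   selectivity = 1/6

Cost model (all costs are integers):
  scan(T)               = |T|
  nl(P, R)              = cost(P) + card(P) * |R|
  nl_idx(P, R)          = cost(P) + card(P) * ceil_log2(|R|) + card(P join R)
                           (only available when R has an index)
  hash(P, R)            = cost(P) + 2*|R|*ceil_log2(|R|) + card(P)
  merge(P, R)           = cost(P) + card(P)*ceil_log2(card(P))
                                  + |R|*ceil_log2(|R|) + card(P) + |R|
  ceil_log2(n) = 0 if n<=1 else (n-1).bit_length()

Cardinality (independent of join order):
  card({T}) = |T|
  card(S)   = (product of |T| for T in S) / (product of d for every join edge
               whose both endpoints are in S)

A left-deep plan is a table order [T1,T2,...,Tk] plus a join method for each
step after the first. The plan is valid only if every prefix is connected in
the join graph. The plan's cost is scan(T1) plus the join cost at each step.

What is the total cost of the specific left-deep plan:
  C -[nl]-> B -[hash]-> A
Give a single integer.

step 1: scan C: cost=200, card=200
step 2: join B via nl
    card(P join B) = 200*60/(6) = 2000
    cost = 200 + 200*60 = 12200
step 3: join A via hash
    card(P join A) = 2000*400/(5) = 160000
    cost = 12200 + 2*400*9 + 2000 = 21400

21400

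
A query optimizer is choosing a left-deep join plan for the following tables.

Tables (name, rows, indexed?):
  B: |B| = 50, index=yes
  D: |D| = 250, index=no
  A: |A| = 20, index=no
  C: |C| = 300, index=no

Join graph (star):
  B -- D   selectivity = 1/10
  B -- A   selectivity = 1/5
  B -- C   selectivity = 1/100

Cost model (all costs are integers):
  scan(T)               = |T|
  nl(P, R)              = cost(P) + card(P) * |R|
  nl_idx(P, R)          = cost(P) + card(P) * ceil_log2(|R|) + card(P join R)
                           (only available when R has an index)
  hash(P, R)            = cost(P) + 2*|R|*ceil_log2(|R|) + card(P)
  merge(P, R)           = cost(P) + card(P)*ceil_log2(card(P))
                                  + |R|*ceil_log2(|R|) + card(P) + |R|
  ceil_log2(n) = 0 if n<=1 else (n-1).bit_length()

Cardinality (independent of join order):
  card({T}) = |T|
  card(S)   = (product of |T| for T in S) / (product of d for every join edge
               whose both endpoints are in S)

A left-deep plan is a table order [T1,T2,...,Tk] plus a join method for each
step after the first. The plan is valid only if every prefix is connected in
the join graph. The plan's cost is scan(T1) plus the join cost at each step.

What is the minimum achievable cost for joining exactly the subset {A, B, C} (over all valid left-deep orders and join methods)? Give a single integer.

Selinger DP over subsets of {A,B,C}:
  {B}: scan cost=50, card=50
  {A}: scan cost=20, card=20
  {C}: scan cost=300, card=300
  {AB}: card=200; try (A,hash)→300, (B,nl_idx)→340, (B,merge)→490, (A,merge)→520, (B,hash)→640, (B,nl)→1020 …(+1); best=300 via (A,hash)
  {BC}: card=150; try (B,hash)→1200, (B,nl_idx)→2250, (C,merge)→3400, (B,merge)→3650, (C,hash)→5500, (C,nl)→15050 …(+1); best=1200 via (B,hash)
  {ABC}: card=600; try (A,hash)→1550, (A,merge)→2670, (A,nl)→4200, (C,merge)→5100, (C,hash)→5900, (C,nl)→60300; best=1550 via (A,hash)

1550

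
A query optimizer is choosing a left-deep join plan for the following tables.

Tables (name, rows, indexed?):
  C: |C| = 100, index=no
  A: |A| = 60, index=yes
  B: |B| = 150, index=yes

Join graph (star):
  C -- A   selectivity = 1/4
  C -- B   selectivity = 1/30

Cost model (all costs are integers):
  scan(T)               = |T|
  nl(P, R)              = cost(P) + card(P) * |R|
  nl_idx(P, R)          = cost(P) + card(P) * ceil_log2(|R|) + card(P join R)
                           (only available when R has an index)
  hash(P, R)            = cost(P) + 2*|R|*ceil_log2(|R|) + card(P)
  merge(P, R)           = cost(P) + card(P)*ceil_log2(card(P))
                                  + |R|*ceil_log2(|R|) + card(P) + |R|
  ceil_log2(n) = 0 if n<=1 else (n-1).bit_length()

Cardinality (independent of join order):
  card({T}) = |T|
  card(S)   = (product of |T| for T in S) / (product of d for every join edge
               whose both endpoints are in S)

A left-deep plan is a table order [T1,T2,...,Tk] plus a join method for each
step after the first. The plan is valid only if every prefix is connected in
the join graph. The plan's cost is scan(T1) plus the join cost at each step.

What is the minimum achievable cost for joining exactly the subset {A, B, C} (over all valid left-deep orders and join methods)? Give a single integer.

Selinger DP over subsets of {A,B,C}:
  {C}: scan cost=100, card=100
  {A}: scan cost=60, card=60
  {B}: scan cost=150, card=150
  {AC}: card=1500; try (A,hash)→920, (C,merge)→1280, (A,merge)→1320, (C,hash)→1520, (A,nl_idx)→2200, (C,nl)→6060 …(+1); best=920 via (A,hash)
  {BC}: card=500; try (B,nl_idx)→1400, (C,hash)→1700, (B,merge)→2250, (C,merge)→2300, (B,hash)→2600, (B,nl)→15100 …(+1); best=1400 via (B,nl_idx)
  {ABC}: card=7500; try (A,hash)→2620, (B,hash)→4820, (A,merge)→6820, (A,nl_idx)→11900, (B,merge)→20270, (B,nl_idx)→20420 …(+2); best=2620 via (A,hash)

2620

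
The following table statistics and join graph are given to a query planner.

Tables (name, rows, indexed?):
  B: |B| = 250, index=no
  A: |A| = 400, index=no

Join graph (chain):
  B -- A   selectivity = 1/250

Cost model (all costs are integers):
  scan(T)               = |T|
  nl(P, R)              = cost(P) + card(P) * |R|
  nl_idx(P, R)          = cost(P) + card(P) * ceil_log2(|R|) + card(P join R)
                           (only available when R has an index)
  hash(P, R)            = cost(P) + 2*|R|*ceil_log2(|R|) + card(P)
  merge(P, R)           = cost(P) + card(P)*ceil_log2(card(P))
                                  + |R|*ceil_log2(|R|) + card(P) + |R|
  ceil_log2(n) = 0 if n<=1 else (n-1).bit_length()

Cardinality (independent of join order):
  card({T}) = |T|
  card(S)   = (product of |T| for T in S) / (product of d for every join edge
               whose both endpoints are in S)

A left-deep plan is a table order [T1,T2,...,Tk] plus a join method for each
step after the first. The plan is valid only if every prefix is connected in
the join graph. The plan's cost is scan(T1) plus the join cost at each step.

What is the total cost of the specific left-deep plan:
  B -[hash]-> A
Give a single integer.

step 1: scan B: cost=250, card=250
step 2: join A via hash
    card(P join A) = 250*400/(250) = 400
    cost = 250 + 2*400*9 + 250 = 7700

7700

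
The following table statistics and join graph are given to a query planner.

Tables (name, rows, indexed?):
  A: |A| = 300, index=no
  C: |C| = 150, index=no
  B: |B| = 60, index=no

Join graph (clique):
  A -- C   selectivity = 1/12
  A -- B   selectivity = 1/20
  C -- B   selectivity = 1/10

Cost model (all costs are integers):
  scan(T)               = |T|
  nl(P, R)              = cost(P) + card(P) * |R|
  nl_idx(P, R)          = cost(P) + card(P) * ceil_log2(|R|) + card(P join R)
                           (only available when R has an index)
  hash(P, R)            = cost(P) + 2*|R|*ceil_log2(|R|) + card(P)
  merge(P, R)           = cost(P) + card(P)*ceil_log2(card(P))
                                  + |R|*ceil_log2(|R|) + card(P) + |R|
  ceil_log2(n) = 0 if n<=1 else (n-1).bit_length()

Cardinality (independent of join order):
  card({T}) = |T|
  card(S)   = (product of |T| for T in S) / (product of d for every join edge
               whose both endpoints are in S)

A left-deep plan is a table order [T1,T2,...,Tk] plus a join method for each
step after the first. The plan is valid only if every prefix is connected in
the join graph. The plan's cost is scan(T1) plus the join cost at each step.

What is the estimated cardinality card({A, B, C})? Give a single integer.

1125

Tables in S: A(300), B(60), C(150)
Edges inside S: A-C(d=12), A-B(d=20), C-B(d=10)
numerator = 300 * 60 * 150 = 2700000
denominator = 12 * 20 * 10 = 2400
card(S) = 2700000 / 2400 = 1125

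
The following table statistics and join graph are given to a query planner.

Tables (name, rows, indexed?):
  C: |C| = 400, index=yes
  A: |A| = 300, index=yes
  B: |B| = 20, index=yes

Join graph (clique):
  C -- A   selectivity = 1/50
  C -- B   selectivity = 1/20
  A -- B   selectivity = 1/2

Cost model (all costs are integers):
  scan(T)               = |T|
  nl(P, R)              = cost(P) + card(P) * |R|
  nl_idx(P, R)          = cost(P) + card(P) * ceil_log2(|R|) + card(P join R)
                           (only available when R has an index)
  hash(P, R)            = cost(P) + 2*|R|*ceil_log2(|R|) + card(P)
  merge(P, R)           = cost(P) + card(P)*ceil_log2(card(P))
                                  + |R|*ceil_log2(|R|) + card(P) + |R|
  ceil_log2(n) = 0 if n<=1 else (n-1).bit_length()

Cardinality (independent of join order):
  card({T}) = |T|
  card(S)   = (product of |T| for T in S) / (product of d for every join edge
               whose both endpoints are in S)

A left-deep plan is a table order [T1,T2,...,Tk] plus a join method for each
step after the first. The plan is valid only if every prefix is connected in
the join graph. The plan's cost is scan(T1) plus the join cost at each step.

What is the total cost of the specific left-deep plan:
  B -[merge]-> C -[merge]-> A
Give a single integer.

11140

step 1: scan B: cost=20, card=20
step 2: join C via merge
    card(P join C) = 20*400/(20) = 400
    cost = 20 + 20*5 + 400*9 + 20 + 400 = 4140
step 3: join A via merge
    card(P join A) = 400*300/(50*2) = 1200
    cost = 4140 + 400*9 + 300*9 + 400 + 300 = 11140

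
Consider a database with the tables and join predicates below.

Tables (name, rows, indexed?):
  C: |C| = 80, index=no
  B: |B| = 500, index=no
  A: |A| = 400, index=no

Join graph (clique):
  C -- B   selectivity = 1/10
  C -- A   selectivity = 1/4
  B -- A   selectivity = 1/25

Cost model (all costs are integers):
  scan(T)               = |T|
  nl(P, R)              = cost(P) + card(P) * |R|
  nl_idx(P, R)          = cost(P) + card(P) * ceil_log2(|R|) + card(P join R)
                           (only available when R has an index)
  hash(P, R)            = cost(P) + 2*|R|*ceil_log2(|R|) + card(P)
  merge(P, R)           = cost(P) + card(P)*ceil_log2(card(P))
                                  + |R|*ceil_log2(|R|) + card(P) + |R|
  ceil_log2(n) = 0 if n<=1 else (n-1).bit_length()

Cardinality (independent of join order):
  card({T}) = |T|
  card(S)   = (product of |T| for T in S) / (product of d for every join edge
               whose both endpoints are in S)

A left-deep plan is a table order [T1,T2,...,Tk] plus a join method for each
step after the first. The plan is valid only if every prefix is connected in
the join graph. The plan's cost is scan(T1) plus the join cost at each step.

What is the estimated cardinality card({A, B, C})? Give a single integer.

Tables in S: A(400), B(500), C(80)
Edges inside S: C-B(d=10), C-A(d=4), B-A(d=25)
numerator = 400 * 500 * 80 = 16000000
denominator = 10 * 4 * 25 = 1000
card(S) = 16000000 / 1000 = 16000

16000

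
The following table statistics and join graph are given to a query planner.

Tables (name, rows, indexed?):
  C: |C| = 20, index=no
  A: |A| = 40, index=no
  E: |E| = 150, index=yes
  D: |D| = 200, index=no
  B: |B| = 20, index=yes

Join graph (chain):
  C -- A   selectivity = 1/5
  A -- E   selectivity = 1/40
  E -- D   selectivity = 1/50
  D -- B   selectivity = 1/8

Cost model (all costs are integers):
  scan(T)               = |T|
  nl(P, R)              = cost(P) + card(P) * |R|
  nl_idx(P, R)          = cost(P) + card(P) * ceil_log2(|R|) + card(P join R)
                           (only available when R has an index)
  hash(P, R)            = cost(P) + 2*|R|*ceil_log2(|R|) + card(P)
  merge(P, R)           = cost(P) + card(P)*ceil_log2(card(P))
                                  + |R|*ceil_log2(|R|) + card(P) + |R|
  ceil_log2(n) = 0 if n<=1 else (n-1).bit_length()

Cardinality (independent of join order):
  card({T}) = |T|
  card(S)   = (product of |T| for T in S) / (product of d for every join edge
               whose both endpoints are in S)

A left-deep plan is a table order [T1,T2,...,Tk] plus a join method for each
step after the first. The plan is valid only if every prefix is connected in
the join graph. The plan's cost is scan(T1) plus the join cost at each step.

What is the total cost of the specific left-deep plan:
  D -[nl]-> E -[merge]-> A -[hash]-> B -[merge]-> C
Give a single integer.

step 1: scan D: cost=200, card=200
step 2: join E via nl
    card(P join E) = 200*150/(50) = 600
    cost = 200 + 200*150 = 30200
step 3: join A via merge
    card(P join A) = 600*40/(40) = 600
    cost = 30200 + 600*10 + 40*6 + 600 + 40 = 37080
step 4: join B via hash
    card(P join B) = 600*20/(8) = 1500
    cost = 37080 + 2*20*5 + 600 = 37880
step 5: join C via merge
    card(P join C) = 1500*20/(5) = 6000
    cost = 37880 + 1500*11 + 20*5 + 1500 + 20 = 56000

56000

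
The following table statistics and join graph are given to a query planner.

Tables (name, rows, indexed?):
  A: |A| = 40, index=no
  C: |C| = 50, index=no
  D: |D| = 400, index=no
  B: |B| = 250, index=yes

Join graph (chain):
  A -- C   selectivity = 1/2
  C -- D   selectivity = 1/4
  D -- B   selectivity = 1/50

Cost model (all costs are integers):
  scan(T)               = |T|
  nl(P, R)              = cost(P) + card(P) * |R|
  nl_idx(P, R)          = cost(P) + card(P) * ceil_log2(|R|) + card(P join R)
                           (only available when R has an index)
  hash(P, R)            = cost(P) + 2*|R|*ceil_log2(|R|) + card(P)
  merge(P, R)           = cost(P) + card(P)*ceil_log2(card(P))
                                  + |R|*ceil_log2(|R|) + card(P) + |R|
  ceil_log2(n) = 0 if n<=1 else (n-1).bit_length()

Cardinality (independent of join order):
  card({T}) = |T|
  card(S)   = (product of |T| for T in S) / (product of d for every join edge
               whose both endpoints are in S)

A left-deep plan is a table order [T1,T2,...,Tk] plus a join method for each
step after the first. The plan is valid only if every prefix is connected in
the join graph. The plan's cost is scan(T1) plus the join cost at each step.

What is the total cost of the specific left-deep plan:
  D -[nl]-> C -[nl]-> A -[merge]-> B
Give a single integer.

step 1: scan D: cost=400, card=400
step 2: join C via nl
    card(P join C) = 400*50/(4) = 5000
    cost = 400 + 400*50 = 20400
step 3: join A via nl
    card(P join A) = 5000*40/(2) = 100000
    cost = 20400 + 5000*40 = 220400
step 4: join B via merge
    card(P join B) = 100000*250/(50) = 500000
    cost = 220400 + 100000*17 + 250*8 + 100000 + 250 = 2022650

2022650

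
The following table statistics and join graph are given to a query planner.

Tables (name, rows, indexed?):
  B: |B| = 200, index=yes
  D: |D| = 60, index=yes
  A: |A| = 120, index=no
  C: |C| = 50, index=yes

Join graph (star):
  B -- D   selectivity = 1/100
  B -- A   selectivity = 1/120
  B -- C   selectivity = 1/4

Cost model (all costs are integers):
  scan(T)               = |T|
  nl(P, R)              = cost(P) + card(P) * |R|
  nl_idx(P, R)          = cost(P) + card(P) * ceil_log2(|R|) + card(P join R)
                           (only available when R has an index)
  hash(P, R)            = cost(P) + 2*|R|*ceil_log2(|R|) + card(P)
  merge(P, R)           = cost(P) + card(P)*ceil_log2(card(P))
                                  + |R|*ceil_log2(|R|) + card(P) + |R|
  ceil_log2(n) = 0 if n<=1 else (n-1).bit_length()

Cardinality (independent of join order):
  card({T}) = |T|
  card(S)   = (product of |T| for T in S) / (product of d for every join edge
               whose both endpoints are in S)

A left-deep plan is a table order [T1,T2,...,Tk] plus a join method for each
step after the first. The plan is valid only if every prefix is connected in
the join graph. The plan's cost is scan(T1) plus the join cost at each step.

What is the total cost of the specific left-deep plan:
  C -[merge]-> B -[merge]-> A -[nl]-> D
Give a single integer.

step 1: scan C: cost=50, card=50
step 2: join B via merge
    card(P join B) = 50*200/(4) = 2500
    cost = 50 + 50*6 + 200*8 + 50 + 200 = 2200
step 3: join A via merge
    card(P join A) = 2500*120/(120) = 2500
    cost = 2200 + 2500*12 + 120*7 + 2500 + 120 = 35660
step 4: join D via nl
    card(P join D) = 2500*60/(100) = 1500
    cost = 35660 + 2500*60 = 185660

185660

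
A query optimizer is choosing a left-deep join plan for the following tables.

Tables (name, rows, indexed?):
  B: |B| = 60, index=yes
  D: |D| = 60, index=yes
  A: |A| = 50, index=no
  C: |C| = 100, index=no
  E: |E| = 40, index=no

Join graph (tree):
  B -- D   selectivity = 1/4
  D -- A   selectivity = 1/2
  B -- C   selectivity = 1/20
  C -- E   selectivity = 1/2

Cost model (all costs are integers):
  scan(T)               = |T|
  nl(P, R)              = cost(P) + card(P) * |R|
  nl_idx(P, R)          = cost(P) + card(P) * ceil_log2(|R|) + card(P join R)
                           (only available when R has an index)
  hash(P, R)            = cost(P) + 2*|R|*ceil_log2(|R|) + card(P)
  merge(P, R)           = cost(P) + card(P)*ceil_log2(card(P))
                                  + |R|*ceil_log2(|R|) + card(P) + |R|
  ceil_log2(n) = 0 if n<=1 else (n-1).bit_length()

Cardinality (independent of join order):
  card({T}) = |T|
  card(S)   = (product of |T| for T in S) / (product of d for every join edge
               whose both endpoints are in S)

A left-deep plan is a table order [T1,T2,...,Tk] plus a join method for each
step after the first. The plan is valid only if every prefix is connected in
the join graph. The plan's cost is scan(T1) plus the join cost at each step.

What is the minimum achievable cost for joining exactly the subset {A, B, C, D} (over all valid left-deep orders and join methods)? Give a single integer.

Selinger DP over subsets of {A,B,C,D}:
  {B}: scan cost=60, card=60
  {D}: scan cost=60, card=60
  {A}: scan cost=50, card=50
  {C}: scan cost=100, card=100
  {BD}: card=900; try (D,hash)→840, (B,hash)→840, (D,merge)→900, (B,merge)→900, (D,nl_idx)→1320, (B,nl_idx)→1320 …(+2); best=840 via (D,hash)
  {BC}: card=300; try (B,hash)→920, (B,nl_idx)→1000, (C,merge)→1280, (B,merge)→1320, (C,hash)→1520, (C,nl)→6060 …(+1); best=920 via (B,hash)
  {AD}: card=1500; try (A,hash)→720, (D,hash)→820, (D,merge)→820, (A,merge)→830, (D,nl_idx)→1850, (D,nl)→3050 …(+1); best=720 via (A,hash)
  {ABD}: card=22500; try (A,hash)→2340, (B,hash)→2940, (A,merge)→11090, (B,merge)→19140, (B,nl_idx)→32220, (A,nl)→45840 …(+1); best=2340 via (A,hash)
  {BCD}: card=4500; try (D,hash)→1940, (C,hash)→3140, (D,merge)→4340, (D,nl_idx)→7220, (C,merge)→11540, (D,nl)→18920 …(+1); best=1940 via (D,hash)
  {ABCD}: card=112500; try (A,hash)→7040, (C,hash)→26240, (A,merge)→65290, (A,nl)→226940, (C,merge)→363140, (C,nl)→2252340; best=7040 via (A,hash)

7040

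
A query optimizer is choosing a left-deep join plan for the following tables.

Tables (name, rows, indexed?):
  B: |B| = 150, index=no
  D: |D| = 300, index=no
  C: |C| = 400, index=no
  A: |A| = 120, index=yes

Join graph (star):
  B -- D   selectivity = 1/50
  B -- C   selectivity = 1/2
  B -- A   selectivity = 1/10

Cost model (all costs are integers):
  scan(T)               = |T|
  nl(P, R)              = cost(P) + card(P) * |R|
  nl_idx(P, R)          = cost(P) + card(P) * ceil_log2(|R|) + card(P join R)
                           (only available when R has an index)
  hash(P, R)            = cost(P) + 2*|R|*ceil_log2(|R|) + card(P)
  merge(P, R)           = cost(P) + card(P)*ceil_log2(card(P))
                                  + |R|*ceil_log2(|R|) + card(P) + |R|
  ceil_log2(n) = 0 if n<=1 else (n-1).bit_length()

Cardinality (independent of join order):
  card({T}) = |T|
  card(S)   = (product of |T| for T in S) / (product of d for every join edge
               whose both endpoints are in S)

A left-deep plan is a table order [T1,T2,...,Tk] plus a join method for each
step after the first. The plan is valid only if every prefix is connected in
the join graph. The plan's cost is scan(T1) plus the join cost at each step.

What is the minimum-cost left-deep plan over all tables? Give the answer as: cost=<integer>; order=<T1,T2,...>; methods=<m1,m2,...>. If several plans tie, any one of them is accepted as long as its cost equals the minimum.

Selinger DP (subsets sized 1..n):
  {B}: scan cost=150, card=150
  {D}: scan cost=300, card=300
  {C}: scan cost=400, card=400
  {A}: scan cost=120, card=120
  {BD}: card=900; try (B,hash)→3000, (D,merge)→4500, (B,merge)→4650, (D,hash)→5700, (D,nl)→45150, (B,nl)→45300; best=3000 via (B,hash)
  {BC}: card=30000; try (B,hash)→3200, (C,merge)→5500, (B,merge)→5750, (C,hash)→7500, (C,nl)→60150, (B,nl)→60400; best=3200 via (B,hash)
  {AB}: card=1800; try (A,hash)→1980, (B,merge)→2430, (A,merge)→2460, (B,hash)→2640, (A,nl_idx)→3000, (B,nl)→18120 …(+1); best=1980 via (A,hash)
  {BCD}: card=180000; try (C,hash)→11100, (C,merge)→16900, (D,hash)→38600, (C,nl)→363000, (D,merge)→486200, (D,nl)→9003200; best=11100 via (C,hash)
  {ABD}: card=10800; try (A,hash)→5580, (D,hash)→9180, (A,merge)→13860, (A,nl_idx)→20100, (D,merge)→26580, (A,nl)→111000 …(+1); best=5580 via (A,hash)
  {ABC}: card=360000; try (C,hash)→10980, (C,merge)→27580, (A,hash)→34880, (A,merge)→484160, (A,nl_idx)→573200, (C,nl)→721980 …(+1); best=10980 via (C,hash)
  {ABCD}: card=2160000; try (C,hash)→23580, (C,merge)→171580, (A,hash)→192780, (D,hash)→376380, (A,nl_idx)→3431100, (A,merge)→3432060 …(+4); best=23580 via (C,hash)

cost=23580; order=D,B,A,C; methods=hash,hash,hash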